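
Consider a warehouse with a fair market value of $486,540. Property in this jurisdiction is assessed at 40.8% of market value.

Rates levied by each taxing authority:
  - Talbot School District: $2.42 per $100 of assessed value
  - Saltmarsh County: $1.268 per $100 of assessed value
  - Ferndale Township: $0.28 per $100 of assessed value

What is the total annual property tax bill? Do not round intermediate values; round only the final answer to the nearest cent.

$7,876.81

Assessed value = $486,540 × 0.408 = $198,508.32
Talbot School District: $198,508.32 × 0.0242 = $4,803.901344
Saltmarsh County: $198,508.32 × 0.01268 = $2,517.0854976
Ferndale Township: $198,508.32 × 0.0028 = $555.823296
Total = $4,803.901344 + $2,517.0854976 + $555.823296 = $7,876.8101376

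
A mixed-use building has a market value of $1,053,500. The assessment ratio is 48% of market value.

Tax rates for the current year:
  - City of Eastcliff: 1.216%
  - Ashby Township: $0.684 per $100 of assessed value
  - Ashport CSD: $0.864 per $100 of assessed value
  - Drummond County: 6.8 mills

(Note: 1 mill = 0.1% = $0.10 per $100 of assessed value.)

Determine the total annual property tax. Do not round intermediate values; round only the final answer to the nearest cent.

$17,415.62

Assessed value = $1,053,500 × 0.48 = $505,680
City of Eastcliff: $505,680 × 0.01216 = $6,149.0688
Ashby Township: $505,680 × 0.00684 = $3,458.8512
Ashport CSD: $505,680 × 0.00864 = $4,369.0752
Drummond County: $505,680 × 0.0068 = $3,438.624
Total = $17,415.6192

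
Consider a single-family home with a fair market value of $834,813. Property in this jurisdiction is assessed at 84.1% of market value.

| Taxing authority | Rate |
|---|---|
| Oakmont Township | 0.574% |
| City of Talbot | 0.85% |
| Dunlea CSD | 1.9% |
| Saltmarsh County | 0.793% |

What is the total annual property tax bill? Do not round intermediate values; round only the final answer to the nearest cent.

Assessed value = $834,813 × 0.841 = $702,077.733
Oakmont Township: $702,077.733 × 0.00574 = $4,029.92618742
City of Talbot: $702,077.733 × 0.0085 = $5,967.6607305
Dunlea CSD: $702,077.733 × 0.019 = $13,339.476927
Saltmarsh County: $702,077.733 × 0.00793 = $5,567.47642269
Total = $4,029.92618742 + $5,967.6607305 + $13,339.476927 + $5,567.47642269 = $28,904.54026761

$28,904.54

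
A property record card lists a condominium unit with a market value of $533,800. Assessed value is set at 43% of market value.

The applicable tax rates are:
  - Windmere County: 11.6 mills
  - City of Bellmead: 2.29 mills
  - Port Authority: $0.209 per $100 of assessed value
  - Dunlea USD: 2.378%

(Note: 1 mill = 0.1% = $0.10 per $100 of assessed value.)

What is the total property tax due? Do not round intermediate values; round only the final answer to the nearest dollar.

Assessed value = $533,800 × 0.43 = $229,534
Windmere County: $229,534 × 0.0116 = $2,662.5944
City of Bellmead: $229,534 × 0.00229 = $525.63286
Port Authority: $229,534 × 0.00209 = $479.72606
Dunlea USD: $229,534 × 0.02378 = $5,458.31852
Total = $9,126.27184

$9,126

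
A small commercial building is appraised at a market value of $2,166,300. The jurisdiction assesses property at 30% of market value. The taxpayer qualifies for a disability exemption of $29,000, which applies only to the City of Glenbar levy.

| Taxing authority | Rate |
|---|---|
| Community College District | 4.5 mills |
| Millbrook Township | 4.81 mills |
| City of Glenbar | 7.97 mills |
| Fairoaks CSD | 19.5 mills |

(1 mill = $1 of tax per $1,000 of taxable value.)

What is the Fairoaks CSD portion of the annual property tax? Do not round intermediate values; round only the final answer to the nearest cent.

$12,672.86

Assessed value = $2,166,300 × 0.3 = $649,890
Fairoaks CSD taxable value = $649,890 (exemption does not apply)
Fairoaks CSD levy = $649,890 × 0.0195 = $12,672.855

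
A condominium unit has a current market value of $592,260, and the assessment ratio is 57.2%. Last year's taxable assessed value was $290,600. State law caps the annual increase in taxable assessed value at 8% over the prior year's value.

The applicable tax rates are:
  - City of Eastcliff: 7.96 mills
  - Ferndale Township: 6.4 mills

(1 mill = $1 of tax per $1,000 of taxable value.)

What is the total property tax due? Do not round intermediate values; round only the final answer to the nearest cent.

Uncapped assessed value = $592,260 × 0.572 = $338,772.72
Cap limit = $290,600 × 1.08 = $313,848
Taxable assessed value = min($338,772.72, $313,848) = $313,848 (cap binds)
City of Eastcliff: $313,848 × 0.00796 = $2,498.23008
Ferndale Township: $313,848 × 0.0064 = $2,008.6272
Total = $4,506.85728

$4,506.86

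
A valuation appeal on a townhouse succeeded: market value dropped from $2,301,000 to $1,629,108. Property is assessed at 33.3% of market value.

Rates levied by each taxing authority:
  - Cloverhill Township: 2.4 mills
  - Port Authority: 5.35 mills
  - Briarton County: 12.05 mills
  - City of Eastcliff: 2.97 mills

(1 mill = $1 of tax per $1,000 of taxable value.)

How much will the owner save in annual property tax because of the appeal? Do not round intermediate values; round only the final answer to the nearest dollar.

$5,095

Old assessed value = $2,301,000 × 0.333 = $766,233
New assessed value = $1,629,108 × 0.333 = $542,492.964
Combined rate = 0.0024 + 0.00535 + 0.01205 + 0.00297 = 0.02277
Old tax = $766,233 × 0.02277 = $17,447.12541
New tax = $542,492.964 × 0.02277 = $12,352.56479028
Reduction = $17,447.12541 − $12,352.56479028 = $5,094.56061972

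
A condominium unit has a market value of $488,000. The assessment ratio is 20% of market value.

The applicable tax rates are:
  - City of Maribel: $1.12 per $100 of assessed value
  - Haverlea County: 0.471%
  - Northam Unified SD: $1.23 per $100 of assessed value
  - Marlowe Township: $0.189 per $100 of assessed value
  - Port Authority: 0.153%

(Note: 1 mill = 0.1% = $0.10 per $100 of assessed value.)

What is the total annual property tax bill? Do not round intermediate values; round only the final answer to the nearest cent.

$3,087.09

Assessed value = $488,000 × 0.2 = $97,600
City of Maribel: $97,600 × 0.0112 = $1,093.12
Haverlea County: $97,600 × 0.00471 = $459.696
Northam Unified SD: $97,600 × 0.0123 = $1,200.48
Marlowe Township: $97,600 × 0.00189 = $184.464
Port Authority: $97,600 × 0.00153 = $149.328
Total = $3,087.088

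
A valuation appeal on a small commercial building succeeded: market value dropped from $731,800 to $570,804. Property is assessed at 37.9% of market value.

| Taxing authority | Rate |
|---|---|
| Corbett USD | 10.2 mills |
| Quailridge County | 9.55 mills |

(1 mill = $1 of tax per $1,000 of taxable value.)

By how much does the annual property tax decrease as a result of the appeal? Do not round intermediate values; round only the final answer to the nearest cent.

$1,205.10

Old assessed value = $731,800 × 0.379 = $277,352.2
New assessed value = $570,804 × 0.379 = $216,334.716
Combined rate = 0.0102 + 0.00955 = 0.01975
Old tax = $277,352.2 × 0.01975 = $5,477.70595
New tax = $216,334.716 × 0.01975 = $4,272.610641
Reduction = $5,477.70595 − $4,272.610641 = $1,205.095309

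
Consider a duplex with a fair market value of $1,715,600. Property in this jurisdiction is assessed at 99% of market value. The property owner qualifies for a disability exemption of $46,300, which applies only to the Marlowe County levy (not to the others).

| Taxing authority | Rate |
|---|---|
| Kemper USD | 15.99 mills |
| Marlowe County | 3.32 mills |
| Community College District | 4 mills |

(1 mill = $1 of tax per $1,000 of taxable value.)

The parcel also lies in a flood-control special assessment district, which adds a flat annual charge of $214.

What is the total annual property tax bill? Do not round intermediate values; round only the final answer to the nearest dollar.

$39,651

Assessed value = $1,715,600 × 0.99 = $1,698,444
Kemper USD: $1,698,444 × 0.01599 = $27,158.11956
Marlowe County: ($1,698,444 − $46,300) × 0.00332 = $1,652,144 × 0.00332 = $5,485.11808
Community College District: $1,698,444 × 0.004 = $6,793.776
Levies subtotal = $39,437.01364
Total = $39,437.01364 + $214 = $39,651.01364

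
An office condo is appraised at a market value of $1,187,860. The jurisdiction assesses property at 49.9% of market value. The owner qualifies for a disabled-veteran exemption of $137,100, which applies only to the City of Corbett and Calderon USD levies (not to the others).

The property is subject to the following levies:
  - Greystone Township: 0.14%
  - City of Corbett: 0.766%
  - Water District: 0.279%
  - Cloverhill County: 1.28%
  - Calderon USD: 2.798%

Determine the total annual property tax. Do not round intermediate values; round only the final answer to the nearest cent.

Assessed value = $1,187,860 × 0.499 = $592,742.14
Greystone Township: $592,742.14 × 0.0014 = $829.838996
City of Corbett: ($592,742.14 − $137,100) × 0.00766 = $455,642.14 × 0.00766 = $3,490.2187924
Water District: $592,742.14 × 0.00279 = $1,653.7505706
Cloverhill County: $592,742.14 × 0.0128 = $7,587.099392
Calderon USD: ($592,742.14 − $137,100) × 0.02798 = $455,642.14 × 0.02798 = $12,748.8670772
Total = $26,309.7748282

$26,309.77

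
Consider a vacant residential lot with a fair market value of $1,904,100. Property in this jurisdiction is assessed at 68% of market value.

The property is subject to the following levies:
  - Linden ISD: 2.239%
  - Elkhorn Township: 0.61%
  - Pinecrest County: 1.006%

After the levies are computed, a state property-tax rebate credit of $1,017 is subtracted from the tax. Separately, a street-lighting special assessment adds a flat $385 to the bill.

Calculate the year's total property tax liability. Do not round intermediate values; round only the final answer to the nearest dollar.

$49,282

Assessed value = $1,904,100 × 0.68 = $1,294,788
Linden ISD: $1,294,788 × 0.02239 = $28,990.30332
Elkhorn Township: $1,294,788 × 0.0061 = $7,898.2068
Pinecrest County: $1,294,788 × 0.01006 = $13,025.56728
Levies subtotal = $49,914.0774
After credit = $49,914.0774 − $1,017 = $48,897.0774
Total = $48,897.0774 + $385 = $49,282.0774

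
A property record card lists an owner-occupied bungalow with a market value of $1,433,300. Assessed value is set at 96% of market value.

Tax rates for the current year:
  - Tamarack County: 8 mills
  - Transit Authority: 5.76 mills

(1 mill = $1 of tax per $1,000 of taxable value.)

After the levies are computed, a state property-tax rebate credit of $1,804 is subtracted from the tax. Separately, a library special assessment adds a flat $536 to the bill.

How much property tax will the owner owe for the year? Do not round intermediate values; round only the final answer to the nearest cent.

$17,665.32

Assessed value = $1,433,300 × 0.96 = $1,375,968
Tamarack County: $1,375,968 × 0.008 = $11,007.744
Transit Authority: $1,375,968 × 0.00576 = $7,925.57568
Levies subtotal = $18,933.31968
After credit = $18,933.31968 − $1,804 = $17,129.31968
Total = $17,129.31968 + $536 = $17,665.31968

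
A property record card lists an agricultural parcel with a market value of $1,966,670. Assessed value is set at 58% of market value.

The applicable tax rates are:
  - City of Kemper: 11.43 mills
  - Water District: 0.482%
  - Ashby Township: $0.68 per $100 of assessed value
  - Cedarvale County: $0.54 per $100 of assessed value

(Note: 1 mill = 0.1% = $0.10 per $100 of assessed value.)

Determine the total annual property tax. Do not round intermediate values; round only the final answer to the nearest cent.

$32,452.02

Assessed value = $1,966,670 × 0.58 = $1,140,668.6
City of Kemper: $1,140,668.6 × 0.01143 = $13,037.842098
Water District: $1,140,668.6 × 0.00482 = $5,498.022652
Ashby Township: $1,140,668.6 × 0.0068 = $7,756.54648
Cedarvale County: $1,140,668.6 × 0.0054 = $6,159.61044
Total = $32,452.02167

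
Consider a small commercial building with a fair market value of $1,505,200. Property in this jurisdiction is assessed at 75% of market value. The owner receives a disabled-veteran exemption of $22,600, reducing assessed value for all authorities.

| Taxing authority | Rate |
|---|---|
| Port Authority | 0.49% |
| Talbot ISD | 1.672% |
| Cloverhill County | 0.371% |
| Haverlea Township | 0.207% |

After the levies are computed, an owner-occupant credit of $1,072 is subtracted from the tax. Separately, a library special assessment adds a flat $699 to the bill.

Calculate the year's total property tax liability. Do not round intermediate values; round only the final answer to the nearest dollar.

Assessed value = $1,505,200 × 0.75 = $1,128,900
Taxable value = $1,128,900 − $22,600 = $1,106,300
Port Authority: $1,106,300 × 0.0049 = $5,420.87
Talbot ISD: $1,106,300 × 0.01672 = $18,497.336
Cloverhill County: $1,106,300 × 0.00371 = $4,104.373
Haverlea Township: $1,106,300 × 0.00207 = $2,290.041
Levies subtotal = $30,312.62
After credit = $30,312.62 − $1,072 = $29,240.62
Total = $29,240.62 + $699 = $29,939.62

$29,940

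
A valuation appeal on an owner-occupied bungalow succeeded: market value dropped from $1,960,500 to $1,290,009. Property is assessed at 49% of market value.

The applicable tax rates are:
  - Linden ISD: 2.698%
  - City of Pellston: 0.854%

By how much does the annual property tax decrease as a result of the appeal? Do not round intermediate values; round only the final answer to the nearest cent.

Old assessed value = $1,960,500 × 0.49 = $960,645
New assessed value = $1,290,009 × 0.49 = $632,104.41
Combined rate = 0.02698 + 0.00854 = 0.03552
Old tax = $960,645 × 0.03552 = $34,122.1104
New tax = $632,104.41 × 0.03552 = $22,452.3486432
Reduction = $34,122.1104 − $22,452.3486432 = $11,669.7617568

$11,669.76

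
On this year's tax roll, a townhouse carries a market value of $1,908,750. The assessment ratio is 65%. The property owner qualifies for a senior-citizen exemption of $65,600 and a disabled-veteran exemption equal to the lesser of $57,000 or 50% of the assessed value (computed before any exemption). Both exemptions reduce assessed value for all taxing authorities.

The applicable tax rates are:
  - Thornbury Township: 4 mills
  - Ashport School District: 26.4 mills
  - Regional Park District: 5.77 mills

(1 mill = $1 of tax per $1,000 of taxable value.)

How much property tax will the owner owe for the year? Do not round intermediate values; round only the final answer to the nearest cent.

$40,441.22

Assessed value = $1,908,750 × 0.65 = $1,240,687.5
Disabled-veteran exemption = min($57,000, 50% × $1,240,687.5) = min($57,000, $620,343.75) = $57,000 (dollar cap binds)
Taxable value = $1,240,687.5 − $65,600 − $57,000 = $1,118,087.5
Thornbury Township: $1,118,087.5 × 0.004 = $4,472.35
Ashport School District: $1,118,087.5 × 0.0264 = $29,517.51
Regional Park District: $1,118,087.5 × 0.00577 = $6,451.364875
Total = $40,441.224875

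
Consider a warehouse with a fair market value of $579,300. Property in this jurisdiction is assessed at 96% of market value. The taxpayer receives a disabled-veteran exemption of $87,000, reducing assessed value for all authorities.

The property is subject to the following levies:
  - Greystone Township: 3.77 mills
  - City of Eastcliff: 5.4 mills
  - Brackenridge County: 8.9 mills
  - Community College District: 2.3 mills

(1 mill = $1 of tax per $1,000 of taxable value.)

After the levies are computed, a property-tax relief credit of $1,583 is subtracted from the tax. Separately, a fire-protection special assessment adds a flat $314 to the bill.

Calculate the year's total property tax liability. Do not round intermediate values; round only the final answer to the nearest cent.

Assessed value = $579,300 × 0.96 = $556,128
Taxable value = $556,128 − $87,000 = $469,128
Greystone Township: $469,128 × 0.00377 = $1,768.61256
City of Eastcliff: $469,128 × 0.0054 = $2,533.2912
Brackenridge County: $469,128 × 0.0089 = $4,175.2392
Community College District: $469,128 × 0.0023 = $1,078.9944
Levies subtotal = $9,556.13736
After credit = $9,556.13736 − $1,583 = $7,973.13736
Total = $7,973.13736 + $314 = $8,287.13736

$8,287.14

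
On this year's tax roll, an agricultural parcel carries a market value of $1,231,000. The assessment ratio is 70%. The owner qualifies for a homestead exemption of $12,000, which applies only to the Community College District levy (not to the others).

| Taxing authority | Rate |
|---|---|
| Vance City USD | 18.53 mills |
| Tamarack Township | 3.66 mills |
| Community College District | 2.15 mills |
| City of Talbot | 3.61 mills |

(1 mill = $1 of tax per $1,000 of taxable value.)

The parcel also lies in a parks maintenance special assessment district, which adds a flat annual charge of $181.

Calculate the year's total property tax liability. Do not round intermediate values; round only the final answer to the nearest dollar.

Assessed value = $1,231,000 × 0.7 = $861,700
Vance City USD: $861,700 × 0.01853 = $15,967.301
Tamarack Township: $861,700 × 0.00366 = $3,153.822
Community College District: ($861,700 − $12,000) × 0.00215 = $849,700 × 0.00215 = $1,826.855
City of Talbot: $861,700 × 0.00361 = $3,110.737
Levies subtotal = $24,058.715
Total = $24,058.715 + $181 = $24,239.715

$24,240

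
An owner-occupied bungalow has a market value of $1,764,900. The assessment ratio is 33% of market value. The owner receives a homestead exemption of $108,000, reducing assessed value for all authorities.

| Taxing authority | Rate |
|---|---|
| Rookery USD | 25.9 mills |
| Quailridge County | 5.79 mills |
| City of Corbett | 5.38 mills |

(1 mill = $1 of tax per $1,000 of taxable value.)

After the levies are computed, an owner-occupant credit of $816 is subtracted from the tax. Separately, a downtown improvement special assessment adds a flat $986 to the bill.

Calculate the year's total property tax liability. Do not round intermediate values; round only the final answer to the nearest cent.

Assessed value = $1,764,900 × 0.33 = $582,417
Taxable value = $582,417 − $108,000 = $474,417
Rookery USD: $474,417 × 0.0259 = $12,287.4003
Quailridge County: $474,417 × 0.00579 = $2,746.87443
City of Corbett: $474,417 × 0.00538 = $2,552.36346
Levies subtotal = $17,586.63819
After credit = $17,586.63819 − $816 = $16,770.63819
Total = $16,770.63819 + $986 = $17,756.63819

$17,756.64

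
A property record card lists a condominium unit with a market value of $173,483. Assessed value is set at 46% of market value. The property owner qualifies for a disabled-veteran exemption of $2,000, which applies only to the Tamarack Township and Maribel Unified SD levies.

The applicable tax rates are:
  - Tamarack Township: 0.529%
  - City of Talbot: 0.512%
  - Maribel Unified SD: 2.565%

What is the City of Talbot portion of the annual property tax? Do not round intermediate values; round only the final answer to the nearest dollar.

$409

Assessed value = $173,483 × 0.46 = $79,802.18
City of Talbot taxable value = $79,802.18 (exemption does not apply)
City of Talbot levy = $79,802.18 × 0.00512 = $408.5871616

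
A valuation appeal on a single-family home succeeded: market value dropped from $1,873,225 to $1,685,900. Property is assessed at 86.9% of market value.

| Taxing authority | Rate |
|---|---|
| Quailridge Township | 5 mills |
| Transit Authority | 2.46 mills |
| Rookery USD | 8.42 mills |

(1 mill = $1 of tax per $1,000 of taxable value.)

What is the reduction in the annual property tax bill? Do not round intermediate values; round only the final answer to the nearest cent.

$2,585.03

Old assessed value = $1,873,225 × 0.869 = $1,627,832.525
New assessed value = $1,685,900 × 0.869 = $1,465,047.1
Combined rate = 0.005 + 0.00246 + 0.00842 = 0.01588
Old tax = $1,627,832.525 × 0.01588 = $25,849.980497
New tax = $1,465,047.1 × 0.01588 = $23,264.947948
Reduction = $25,849.980497 − $23,264.947948 = $2,585.032549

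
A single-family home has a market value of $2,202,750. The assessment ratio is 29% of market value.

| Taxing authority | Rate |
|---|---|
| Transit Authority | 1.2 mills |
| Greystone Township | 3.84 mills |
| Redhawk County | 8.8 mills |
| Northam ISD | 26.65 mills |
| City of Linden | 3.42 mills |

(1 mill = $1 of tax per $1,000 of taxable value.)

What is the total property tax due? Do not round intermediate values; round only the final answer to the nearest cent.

Assessed value = $2,202,750 × 0.29 = $638,797.5
Transit Authority: $638,797.5 × 0.0012 = $766.557
Greystone Township: $638,797.5 × 0.00384 = $2,452.9824
Redhawk County: $638,797.5 × 0.0088 = $5,621.418
Northam ISD: $638,797.5 × 0.02665 = $17,023.953375
City of Linden: $638,797.5 × 0.00342 = $2,184.68745
Total = $766.557 + $2,452.9824 + $5,621.418 + $17,023.953375 + $2,184.68745 = $28,049.598225

$28,049.60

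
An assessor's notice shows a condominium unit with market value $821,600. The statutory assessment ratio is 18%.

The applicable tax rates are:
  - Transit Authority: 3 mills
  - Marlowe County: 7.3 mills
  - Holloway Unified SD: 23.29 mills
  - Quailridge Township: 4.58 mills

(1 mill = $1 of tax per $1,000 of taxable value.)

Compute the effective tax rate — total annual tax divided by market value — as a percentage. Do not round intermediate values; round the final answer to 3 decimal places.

0.687%

Assessed value = $821,600 × 0.18 = $147,888
Transit Authority: $147,888 × 0.003 = $443.664
Marlowe County: $147,888 × 0.0073 = $1,079.5824
Holloway Unified SD: $147,888 × 0.02329 = $3,444.31152
Quailridge Township: $147,888 × 0.00458 = $677.32704
Total tax = $5,644.88496
Effective rate = $5,644.88496 ÷ $821,600 = 0.687% of market value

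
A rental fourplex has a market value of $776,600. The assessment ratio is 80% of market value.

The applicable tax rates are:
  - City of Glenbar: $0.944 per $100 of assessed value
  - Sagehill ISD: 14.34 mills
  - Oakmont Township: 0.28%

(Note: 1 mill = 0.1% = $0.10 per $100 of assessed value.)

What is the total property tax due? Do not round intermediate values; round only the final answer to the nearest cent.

Assessed value = $776,600 × 0.8 = $621,280
City of Glenbar: $621,280 × 0.00944 = $5,864.8832
Sagehill ISD: $621,280 × 0.01434 = $8,909.1552
Oakmont Township: $621,280 × 0.0028 = $1,739.584
Total = $16,513.6224

$16,513.62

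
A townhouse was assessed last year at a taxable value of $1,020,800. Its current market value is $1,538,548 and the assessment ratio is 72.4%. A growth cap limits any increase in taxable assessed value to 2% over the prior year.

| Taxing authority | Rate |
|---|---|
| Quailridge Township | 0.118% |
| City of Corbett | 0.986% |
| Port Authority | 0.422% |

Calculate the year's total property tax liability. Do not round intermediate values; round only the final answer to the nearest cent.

$15,888.96

Uncapped assessed value = $1,538,548 × 0.724 = $1,113,908.752
Cap limit = $1,020,800 × 1.02 = $1,041,216
Taxable assessed value = min($1,113,908.752, $1,041,216) = $1,041,216 (cap binds)
Quailridge Township: $1,041,216 × 0.00118 = $1,228.63488
City of Corbett: $1,041,216 × 0.00986 = $10,266.38976
Port Authority: $1,041,216 × 0.00422 = $4,393.93152
Total = $15,888.95616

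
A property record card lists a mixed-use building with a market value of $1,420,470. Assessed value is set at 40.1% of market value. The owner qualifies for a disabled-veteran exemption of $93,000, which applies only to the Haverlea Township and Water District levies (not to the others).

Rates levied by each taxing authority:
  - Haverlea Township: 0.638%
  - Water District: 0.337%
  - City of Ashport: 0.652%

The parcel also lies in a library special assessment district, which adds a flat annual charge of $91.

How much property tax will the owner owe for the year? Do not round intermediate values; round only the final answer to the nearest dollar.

Assessed value = $1,420,470 × 0.401 = $569,608.47
Haverlea Township: ($569,608.47 − $93,000) × 0.00638 = $476,608.47 × 0.00638 = $3,040.7620386
Water District: ($569,608.47 − $93,000) × 0.00337 = $476,608.47 × 0.00337 = $1,606.1705439
City of Ashport: $569,608.47 × 0.00652 = $3,713.8472244
Levies subtotal = $8,360.7798069
Total = $8,360.7798069 + $91 = $8,451.7798069

$8,452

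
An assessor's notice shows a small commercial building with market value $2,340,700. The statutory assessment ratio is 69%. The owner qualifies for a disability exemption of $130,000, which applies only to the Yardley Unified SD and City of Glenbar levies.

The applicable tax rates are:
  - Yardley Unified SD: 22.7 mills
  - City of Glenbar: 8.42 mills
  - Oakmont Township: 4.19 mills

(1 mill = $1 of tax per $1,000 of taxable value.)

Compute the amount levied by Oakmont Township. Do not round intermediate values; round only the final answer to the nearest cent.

Assessed value = $2,340,700 × 0.69 = $1,615,083
Oakmont Township taxable value = $1,615,083 (exemption does not apply)
Oakmont Township levy = $1,615,083 × 0.00419 = $6,767.19777

$6,767.20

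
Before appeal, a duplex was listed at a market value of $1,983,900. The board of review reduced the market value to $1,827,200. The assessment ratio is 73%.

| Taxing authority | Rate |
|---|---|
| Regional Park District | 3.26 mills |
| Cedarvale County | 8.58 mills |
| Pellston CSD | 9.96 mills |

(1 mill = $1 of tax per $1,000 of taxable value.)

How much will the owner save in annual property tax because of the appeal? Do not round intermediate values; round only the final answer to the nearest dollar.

$2,494

Old assessed value = $1,983,900 × 0.73 = $1,448,247
New assessed value = $1,827,200 × 0.73 = $1,333,856
Combined rate = 0.00326 + 0.00858 + 0.00996 = 0.0218
Old tax = $1,448,247 × 0.0218 = $31,571.7846
New tax = $1,333,856 × 0.0218 = $29,078.0608
Reduction = $31,571.7846 − $29,078.0608 = $2,493.7238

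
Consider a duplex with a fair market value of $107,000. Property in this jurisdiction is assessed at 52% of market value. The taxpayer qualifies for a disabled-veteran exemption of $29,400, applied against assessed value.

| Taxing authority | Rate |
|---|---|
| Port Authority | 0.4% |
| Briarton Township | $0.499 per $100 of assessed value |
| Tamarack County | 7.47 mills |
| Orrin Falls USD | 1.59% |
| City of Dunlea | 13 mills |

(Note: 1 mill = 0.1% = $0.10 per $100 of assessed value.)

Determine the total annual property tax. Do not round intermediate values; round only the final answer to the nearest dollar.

Assessed value = $107,000 × 0.52 = $55,640
Taxable value = $55,640 − $29,400 = $26,240
Port Authority: $26,240 × 0.004 = $104.96
Briarton Township: $26,240 × 0.00499 = $130.9376
Tamarack County: $26,240 × 0.00747 = $196.0128
Orrin Falls USD: $26,240 × 0.0159 = $417.216
City of Dunlea: $26,240 × 0.013 = $341.12
Total = $1,190.2464

$1,190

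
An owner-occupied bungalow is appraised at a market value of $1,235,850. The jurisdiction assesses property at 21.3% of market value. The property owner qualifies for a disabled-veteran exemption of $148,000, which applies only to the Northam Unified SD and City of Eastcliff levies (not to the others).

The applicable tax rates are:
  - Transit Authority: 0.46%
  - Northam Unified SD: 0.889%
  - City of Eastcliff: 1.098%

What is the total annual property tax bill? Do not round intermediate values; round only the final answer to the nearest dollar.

$3,501

Assessed value = $1,235,850 × 0.213 = $263,236.05
Transit Authority: $263,236.05 × 0.0046 = $1,210.88583
Northam Unified SD: ($263,236.05 − $148,000) × 0.00889 = $115,236.05 × 0.00889 = $1,024.4484845
City of Eastcliff: ($263,236.05 − $148,000) × 0.01098 = $115,236.05 × 0.01098 = $1,265.291829
Total = $3,500.6261435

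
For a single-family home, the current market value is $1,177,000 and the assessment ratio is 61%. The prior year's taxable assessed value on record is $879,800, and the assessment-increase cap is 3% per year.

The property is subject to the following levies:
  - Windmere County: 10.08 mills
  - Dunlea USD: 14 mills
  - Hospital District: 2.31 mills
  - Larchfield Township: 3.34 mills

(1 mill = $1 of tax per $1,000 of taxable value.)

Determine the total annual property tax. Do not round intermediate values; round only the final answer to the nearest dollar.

$21,345

Uncapped assessed value = $1,177,000 × 0.61 = $717,970
Cap limit = $879,800 × 1.03 = $906,194
Taxable assessed value = min($717,970, $906,194) = $717,970 (cap does not bind)
Windmere County: $717,970 × 0.01008 = $7,237.1376
Dunlea USD: $717,970 × 0.014 = $10,051.58
Hospital District: $717,970 × 0.00231 = $1,658.5107
Larchfield Township: $717,970 × 0.00334 = $2,398.0198
Total = $21,345.2481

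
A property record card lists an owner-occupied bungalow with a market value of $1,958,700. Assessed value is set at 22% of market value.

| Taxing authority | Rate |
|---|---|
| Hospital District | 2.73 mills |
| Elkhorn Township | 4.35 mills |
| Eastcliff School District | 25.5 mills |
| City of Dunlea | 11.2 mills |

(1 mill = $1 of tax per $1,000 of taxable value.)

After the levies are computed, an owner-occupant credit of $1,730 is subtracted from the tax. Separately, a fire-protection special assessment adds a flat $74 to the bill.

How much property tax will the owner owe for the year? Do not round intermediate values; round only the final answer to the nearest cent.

$17,209.41

Assessed value = $1,958,700 × 0.22 = $430,914
Hospital District: $430,914 × 0.00273 = $1,176.39522
Elkhorn Township: $430,914 × 0.00435 = $1,874.4759
Eastcliff School District: $430,914 × 0.0255 = $10,988.307
City of Dunlea: $430,914 × 0.0112 = $4,826.2368
Levies subtotal = $18,865.41492
After credit = $18,865.41492 − $1,730 = $17,135.41492
Total = $17,135.41492 + $74 = $17,209.41492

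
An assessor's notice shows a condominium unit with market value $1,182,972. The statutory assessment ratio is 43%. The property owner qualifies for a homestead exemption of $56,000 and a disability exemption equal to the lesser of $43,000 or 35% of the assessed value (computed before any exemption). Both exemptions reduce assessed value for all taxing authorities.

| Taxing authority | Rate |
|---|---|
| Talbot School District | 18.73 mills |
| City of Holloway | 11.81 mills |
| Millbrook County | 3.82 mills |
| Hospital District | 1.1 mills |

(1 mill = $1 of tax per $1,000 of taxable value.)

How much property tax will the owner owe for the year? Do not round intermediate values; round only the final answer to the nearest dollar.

Assessed value = $1,182,972 × 0.43 = $508,677.96
Disability exemption = min($43,000, 35% × $508,677.96) = min($43,000, $178,037.286) = $43,000 (dollar cap binds)
Taxable value = $508,677.96 − $56,000 − $43,000 = $409,677.96
Talbot School District: $409,677.96 × 0.01873 = $7,673.2681908
City of Holloway: $409,677.96 × 0.01181 = $4,838.2967076
Millbrook County: $409,677.96 × 0.00382 = $1,564.9698072
Hospital District: $409,677.96 × 0.0011 = $450.645756
Total = $14,527.1804616

$14,527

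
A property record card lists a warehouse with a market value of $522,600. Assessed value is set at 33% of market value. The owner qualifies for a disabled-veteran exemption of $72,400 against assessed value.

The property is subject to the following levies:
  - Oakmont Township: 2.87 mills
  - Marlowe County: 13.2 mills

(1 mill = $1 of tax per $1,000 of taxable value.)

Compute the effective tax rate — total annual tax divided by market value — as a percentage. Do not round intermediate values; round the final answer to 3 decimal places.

Assessed value = $522,600 × 0.33 = $172,458
Taxable value = $172,458 − $72,400 = $100,058
Oakmont Township: $100,058 × 0.00287 = $287.16646
Marlowe County: $100,058 × 0.0132 = $1,320.7656
Total tax = $1,607.93206
Effective rate = $1,607.93206 ÷ $522,600 = 0.308% of market value

0.308%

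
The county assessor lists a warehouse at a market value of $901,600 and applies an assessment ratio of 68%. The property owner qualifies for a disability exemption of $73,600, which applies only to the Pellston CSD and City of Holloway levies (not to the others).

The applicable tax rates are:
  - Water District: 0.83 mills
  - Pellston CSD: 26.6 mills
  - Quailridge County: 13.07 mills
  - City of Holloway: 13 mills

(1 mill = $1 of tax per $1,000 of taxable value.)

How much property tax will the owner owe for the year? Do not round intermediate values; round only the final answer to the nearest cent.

$29,885.65

Assessed value = $901,600 × 0.68 = $613,088
Water District: $613,088 × 0.00083 = $508.86304
Pellston CSD: ($613,088 − $73,600) × 0.0266 = $539,488 × 0.0266 = $14,350.3808
Quailridge County: $613,088 × 0.01307 = $8,013.06016
City of Holloway: ($613,088 − $73,600) × 0.013 = $539,488 × 0.013 = $7,013.344
Total = $29,885.648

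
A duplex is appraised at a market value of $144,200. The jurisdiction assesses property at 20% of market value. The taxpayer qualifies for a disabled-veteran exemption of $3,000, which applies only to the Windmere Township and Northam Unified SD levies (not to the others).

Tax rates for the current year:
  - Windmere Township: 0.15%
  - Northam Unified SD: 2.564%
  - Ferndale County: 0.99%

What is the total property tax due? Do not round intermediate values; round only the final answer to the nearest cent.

Assessed value = $144,200 × 0.2 = $28,840
Windmere Township: ($28,840 − $3,000) × 0.0015 = $25,840 × 0.0015 = $38.76
Northam Unified SD: ($28,840 − $3,000) × 0.02564 = $25,840 × 0.02564 = $662.5376
Ferndale County: $28,840 × 0.0099 = $285.516
Total = $986.8136

$986.81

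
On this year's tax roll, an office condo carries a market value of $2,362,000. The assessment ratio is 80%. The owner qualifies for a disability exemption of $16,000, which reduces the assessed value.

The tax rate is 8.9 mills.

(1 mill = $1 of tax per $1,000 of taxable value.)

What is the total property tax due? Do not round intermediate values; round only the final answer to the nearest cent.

Assessed value = $2,362,000 × 0.8 = $1,889,600
Taxable value = $1,889,600 − $16,000 = $1,873,600
Tax = $1,873,600 × 0.0089 = $16,675.04

$16,675.04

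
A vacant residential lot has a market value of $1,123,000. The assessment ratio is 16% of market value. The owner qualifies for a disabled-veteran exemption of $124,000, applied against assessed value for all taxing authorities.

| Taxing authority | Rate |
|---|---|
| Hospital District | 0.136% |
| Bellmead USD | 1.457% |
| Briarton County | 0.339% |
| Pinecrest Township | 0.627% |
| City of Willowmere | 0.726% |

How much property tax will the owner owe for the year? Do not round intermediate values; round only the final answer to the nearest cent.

Assessed value = $1,123,000 × 0.16 = $179,680
Taxable value = $179,680 − $124,000 = $55,680
Hospital District: $55,680 × 0.00136 = $75.7248
Bellmead USD: $55,680 × 0.01457 = $811.2576
Briarton County: $55,680 × 0.00339 = $188.7552
Pinecrest Township: $55,680 × 0.00627 = $349.1136
City of Willowmere: $55,680 × 0.00726 = $404.2368
Total = $75.7248 + $811.2576 + $188.7552 + $349.1136 + $404.2368 = $1,829.088

$1,829.09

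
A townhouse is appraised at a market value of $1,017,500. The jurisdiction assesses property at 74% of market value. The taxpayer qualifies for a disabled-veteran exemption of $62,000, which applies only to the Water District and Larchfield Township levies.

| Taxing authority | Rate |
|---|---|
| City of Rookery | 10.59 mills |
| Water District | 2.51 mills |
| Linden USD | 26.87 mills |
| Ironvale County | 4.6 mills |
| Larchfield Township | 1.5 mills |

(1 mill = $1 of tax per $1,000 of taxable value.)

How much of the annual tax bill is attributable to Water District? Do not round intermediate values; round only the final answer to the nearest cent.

Assessed value = $1,017,500 × 0.74 = $752,950
Water District taxable value = $752,950 − $62,000 = $690,950
Water District levy = $690,950 × 0.00251 = $1,734.2845

$1,734.28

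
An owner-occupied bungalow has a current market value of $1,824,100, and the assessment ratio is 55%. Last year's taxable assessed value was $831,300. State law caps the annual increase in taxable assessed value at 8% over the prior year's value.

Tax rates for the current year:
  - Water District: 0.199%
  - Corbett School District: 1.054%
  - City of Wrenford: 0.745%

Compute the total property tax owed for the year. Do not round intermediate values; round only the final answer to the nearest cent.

Uncapped assessed value = $1,824,100 × 0.55 = $1,003,255
Cap limit = $831,300 × 1.08 = $897,804
Taxable assessed value = min($1,003,255, $897,804) = $897,804 (cap binds)
Water District: $897,804 × 0.00199 = $1,786.62996
Corbett School District: $897,804 × 0.01054 = $9,462.85416
City of Wrenford: $897,804 × 0.00745 = $6,688.6398
Total = $17,938.12392

$17,938.12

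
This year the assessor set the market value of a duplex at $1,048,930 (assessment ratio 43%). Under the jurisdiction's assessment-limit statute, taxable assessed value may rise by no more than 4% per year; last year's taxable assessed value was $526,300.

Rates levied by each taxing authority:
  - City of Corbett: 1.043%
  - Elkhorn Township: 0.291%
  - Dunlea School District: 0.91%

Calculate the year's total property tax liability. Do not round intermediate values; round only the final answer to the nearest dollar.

Uncapped assessed value = $1,048,930 × 0.43 = $451,039.9
Cap limit = $526,300 × 1.04 = $547,352
Taxable assessed value = min($451,039.9, $547,352) = $451,039.9 (cap does not bind)
City of Corbett: $451,039.9 × 0.01043 = $4,704.346157
Elkhorn Township: $451,039.9 × 0.00291 = $1,312.526109
Dunlea School District: $451,039.9 × 0.0091 = $4,104.46309
Total = $10,121.335356

$10,121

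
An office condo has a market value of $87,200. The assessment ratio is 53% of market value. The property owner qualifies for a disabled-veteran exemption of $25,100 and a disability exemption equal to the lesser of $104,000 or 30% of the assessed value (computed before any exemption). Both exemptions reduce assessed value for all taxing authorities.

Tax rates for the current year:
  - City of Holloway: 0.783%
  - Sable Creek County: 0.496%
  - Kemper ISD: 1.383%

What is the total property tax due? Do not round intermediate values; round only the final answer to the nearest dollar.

$193

Assessed value = $87,200 × 0.53 = $46,216
Disability exemption = min($104,000, 30% × $46,216) = min($104,000, $13,864.8) = $13,864.8 (percentage binds)
Taxable value = $46,216 − $25,100 − $13,864.8 = $7,251.2
City of Holloway: $7,251.2 × 0.00783 = $56.776896
Sable Creek County: $7,251.2 × 0.00496 = $35.965952
Kemper ISD: $7,251.2 × 0.01383 = $100.284096
Total = $193.026944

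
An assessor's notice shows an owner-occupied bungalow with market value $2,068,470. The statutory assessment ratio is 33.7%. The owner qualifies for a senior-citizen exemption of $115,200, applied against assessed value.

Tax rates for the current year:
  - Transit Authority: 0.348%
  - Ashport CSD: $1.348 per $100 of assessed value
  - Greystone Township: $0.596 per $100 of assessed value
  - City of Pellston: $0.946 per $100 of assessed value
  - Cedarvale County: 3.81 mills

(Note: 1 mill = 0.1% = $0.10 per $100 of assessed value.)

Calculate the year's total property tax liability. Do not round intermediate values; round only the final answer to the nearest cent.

Assessed value = $2,068,470 × 0.337 = $697,074.39
Taxable value = $697,074.39 − $115,200 = $581,874.39
Transit Authority: $581,874.39 × 0.00348 = $2,024.9228772
Ashport CSD: $581,874.39 × 0.01348 = $7,843.6667772
Greystone Township: $581,874.39 × 0.00596 = $3,467.9713644
City of Pellston: $581,874.39 × 0.00946 = $5,504.5317294
Cedarvale County: $581,874.39 × 0.00381 = $2,216.9414259
Total = $21,058.0341741

$21,058.03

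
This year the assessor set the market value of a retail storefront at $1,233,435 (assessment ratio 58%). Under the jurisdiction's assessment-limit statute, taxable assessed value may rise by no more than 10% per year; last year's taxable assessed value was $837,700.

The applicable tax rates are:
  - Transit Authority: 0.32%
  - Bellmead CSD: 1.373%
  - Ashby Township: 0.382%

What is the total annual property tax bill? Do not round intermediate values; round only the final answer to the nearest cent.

Uncapped assessed value = $1,233,435 × 0.58 = $715,392.3
Cap limit = $837,700 × 1.1 = $921,470
Taxable assessed value = min($715,392.3, $921,470) = $715,392.3 (cap does not bind)
Transit Authority: $715,392.3 × 0.0032 = $2,289.25536
Bellmead CSD: $715,392.3 × 0.01373 = $9,822.336279
Ashby Township: $715,392.3 × 0.00382 = $2,732.798586
Total = $14,844.390225

$14,844.39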